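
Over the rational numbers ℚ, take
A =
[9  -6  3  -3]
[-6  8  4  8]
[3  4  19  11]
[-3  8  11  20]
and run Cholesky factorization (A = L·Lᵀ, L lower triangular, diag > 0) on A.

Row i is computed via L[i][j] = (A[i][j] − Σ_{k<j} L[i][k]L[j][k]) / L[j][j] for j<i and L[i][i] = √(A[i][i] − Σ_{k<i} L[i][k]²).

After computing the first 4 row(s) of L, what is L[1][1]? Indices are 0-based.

L[1][1] = 2

Step 1: L[0][0] = √(9) = 3.
  L[1][0] = (-6) / L[0][0] = -2.
Step 2: L[1][1] = √(4) = 2.
  L[2][0] = (3) / L[0][0] = 1.
  L[2][1] = (6) / L[1][1] = 3.
Step 3: L[2][2] = √(9) = 3.
  L[3][0] = (-3) / L[0][0] = -1.
  L[3][1] = (6) / L[1][1] = 3.
  L[3][2] = (3) / L[2][2] = 1.
Step 4: L[3][3] = √(9) = 3.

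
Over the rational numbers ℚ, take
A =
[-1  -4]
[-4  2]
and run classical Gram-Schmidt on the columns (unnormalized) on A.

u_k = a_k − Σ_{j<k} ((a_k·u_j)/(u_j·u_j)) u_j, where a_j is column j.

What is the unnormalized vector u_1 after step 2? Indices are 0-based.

u_1 = (-72/17, 18/17)

Step 1: u_0 = a_0 = (-1, -4).
Step 2: u_1 = a_1 − (-4/17)·u_0 = (-72/17, 18/17).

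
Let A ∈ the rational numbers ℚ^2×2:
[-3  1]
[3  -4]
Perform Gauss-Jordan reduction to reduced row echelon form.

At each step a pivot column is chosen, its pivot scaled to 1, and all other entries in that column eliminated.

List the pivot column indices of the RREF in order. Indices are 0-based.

pivot columns: 0, 1

step 1: normalize row 0 (÷-3) = (1, -1/3)
  row 1: subtract 3×row0 = (0, -3)
step 2: normalize row 1 (÷-3) = (0, 1)
  row 0: subtract -1/3×row1 = (1, 0)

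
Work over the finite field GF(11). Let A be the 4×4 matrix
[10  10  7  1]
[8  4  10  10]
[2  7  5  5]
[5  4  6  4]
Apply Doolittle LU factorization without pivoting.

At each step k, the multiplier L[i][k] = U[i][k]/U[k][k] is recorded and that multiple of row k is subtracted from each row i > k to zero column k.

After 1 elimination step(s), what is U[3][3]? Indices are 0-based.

U[3][3] = 9

[col 0] pivot 10
  R1 -= 3*R0 → (0, 7, 0, 7)  (L[1][0] := 3)
  R2 -= 9*R0 → (0, 5, 8, 7)  (L[2][0] := 9)
  R3 -= 6*R0 → (0, 10, 8, 9)  (L[3][0] := 6)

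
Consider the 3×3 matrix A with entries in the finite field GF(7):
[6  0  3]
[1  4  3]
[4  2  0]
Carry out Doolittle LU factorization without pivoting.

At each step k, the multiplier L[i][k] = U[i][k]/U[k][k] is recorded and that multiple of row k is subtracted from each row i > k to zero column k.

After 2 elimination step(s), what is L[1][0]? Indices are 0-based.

L[1][0] = 6

Step 1: pivot at (0,0) is 6.
  row1 ← row1 − (6)·row0  ⇒  L[1][0]=6, U row1=(0, 4, 6)
  row2 ← row2 − (3)·row0  ⇒  L[2][0]=3, U row2=(0, 2, 5)
Step 2: pivot at (1,1) is 4.
  row2 ← row2 − (4)·row1  ⇒  L[2][1]=4, U row2=(0, 0, 2)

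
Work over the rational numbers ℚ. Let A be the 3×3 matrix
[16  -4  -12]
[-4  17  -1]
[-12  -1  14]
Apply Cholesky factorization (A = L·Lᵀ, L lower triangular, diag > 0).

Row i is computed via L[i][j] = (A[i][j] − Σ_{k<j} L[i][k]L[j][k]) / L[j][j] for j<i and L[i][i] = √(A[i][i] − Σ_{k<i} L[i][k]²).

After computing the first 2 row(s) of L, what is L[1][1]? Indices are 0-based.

L[1][1] = 4

Step 1: L[0][0] = √(16) = 4.
  L[1][0] = (-4) / L[0][0] = -1.
Step 2: L[1][1] = √(16) = 4.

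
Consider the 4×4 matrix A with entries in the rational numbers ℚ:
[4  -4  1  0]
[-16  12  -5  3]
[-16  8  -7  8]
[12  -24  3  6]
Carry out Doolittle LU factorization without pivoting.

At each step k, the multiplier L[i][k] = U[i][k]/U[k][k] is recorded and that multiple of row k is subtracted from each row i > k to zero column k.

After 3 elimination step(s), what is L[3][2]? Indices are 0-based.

L[3][2] = -3

[col 0] pivot 4
  R1 -= -4*R0 → (0, -4, -1, 3)  (L[1][0] := -4)
  R2 -= -4*R0 → (0, -8, -3, 8)  (L[2][0] := -4)
  R3 -= 3*R0 → (0, -12, 0, 6)  (L[3][0] := 3)
[col 1] pivot -4
  R2 -= 2*R1 → (0, 0, -1, 2)  (L[2][1] := 2)
  R3 -= 3*R1 → (0, 0, 3, -3)  (L[3][1] := 3)
[col 2] pivot -1
  R3 -= -3*R2 → (0, 0, 0, 3)  (L[3][2] := -3)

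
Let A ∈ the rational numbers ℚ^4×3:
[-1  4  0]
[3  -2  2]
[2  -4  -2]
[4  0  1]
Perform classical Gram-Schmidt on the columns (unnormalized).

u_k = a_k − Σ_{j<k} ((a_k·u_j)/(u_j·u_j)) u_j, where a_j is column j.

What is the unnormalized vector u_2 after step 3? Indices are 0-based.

u_2 = (-52/63, 92/63, -14/9, -11/21)

Step 1: u_0 = a_0 = (-1, 3, 2, 4).
Step 2: u_1 = a_1 − (-3/5)·u_0 = (17/5, -1/5, -14/5, 12/5).
Step 3: u_2 = a_2 − (1/5)·u_0 − (19/63)·u_1 = (-52/63, 92/63, -14/9, -11/21).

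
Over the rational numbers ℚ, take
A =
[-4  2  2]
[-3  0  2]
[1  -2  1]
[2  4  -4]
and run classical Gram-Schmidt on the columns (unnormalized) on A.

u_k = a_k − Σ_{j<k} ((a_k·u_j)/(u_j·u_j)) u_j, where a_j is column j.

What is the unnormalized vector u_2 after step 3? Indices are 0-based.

u_2 = (57/179, -41/179, 81/179, 12/179)

Step 1: u_0 = a_0 = (-4, -3, 1, 2).
Step 2: u_1 = a_1 − (-1/15)·u_0 = (26/15, -1/5, -29/15, 62/15).
Step 3: u_2 = a_2 − (-7/10)·u_0 − (-231/358)·u_1 = (57/179, -41/179, 81/179, 12/179).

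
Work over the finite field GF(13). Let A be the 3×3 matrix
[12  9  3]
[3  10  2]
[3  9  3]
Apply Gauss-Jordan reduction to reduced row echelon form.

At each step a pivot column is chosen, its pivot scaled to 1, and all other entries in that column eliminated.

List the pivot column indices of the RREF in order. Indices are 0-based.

pivot(0,0)=12: scale R0 → (1, 4, 10)
  clear (1,0): R1 −= (3)R0 → (0, 11, 11)
  clear (2,0): R2 −= (3)R0 → (0, 10, 12)
pivot(1,1)=11: scale R1 → (0, 1, 1)
  clear (0,1): R0 −= (4)R1 → (1, 0, 6)
  clear (2,1): R2 −= (10)R1 → (0, 0, 2)
pivot(2,2)=2: scale R2 → (0, 0, 1)
  clear (0,2): R0 −= (6)R2 → (1, 0, 0)
  clear (1,2): R1 −= (1)R2 → (0, 1, 0)

pivot columns: 0, 1, 2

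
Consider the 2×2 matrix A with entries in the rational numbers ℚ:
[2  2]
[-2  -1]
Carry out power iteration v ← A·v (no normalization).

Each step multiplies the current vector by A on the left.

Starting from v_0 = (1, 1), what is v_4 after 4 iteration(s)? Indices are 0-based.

v_4 = (-10, 11)

v_0 = (1, 1).
v_1 = A·v_0 = (4, -3).
v_2 = A·v_1 = (2, -5).
v_3 = A·v_2 = (-6, 1).
v_4 = A·v_3 = (-10, 11).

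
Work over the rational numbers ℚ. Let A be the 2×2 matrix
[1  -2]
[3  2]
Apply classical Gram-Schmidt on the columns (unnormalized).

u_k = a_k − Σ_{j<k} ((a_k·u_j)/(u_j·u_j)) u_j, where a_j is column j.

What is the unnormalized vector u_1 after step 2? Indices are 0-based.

u_1 = (-12/5, 4/5)

Step 1: u_0 = a_0 = (1, 3).
Step 2: u_1 = a_1 − (2/5)·u_0 = (-12/5, 4/5).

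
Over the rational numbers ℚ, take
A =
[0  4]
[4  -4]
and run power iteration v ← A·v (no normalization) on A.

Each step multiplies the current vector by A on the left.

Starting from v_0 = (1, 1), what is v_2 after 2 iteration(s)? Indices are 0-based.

v_2 = (0, 16)

v_0 = (1, 1).
v_1 = A·v_0 = (4, 0).
v_2 = A·v_1 = (0, 16).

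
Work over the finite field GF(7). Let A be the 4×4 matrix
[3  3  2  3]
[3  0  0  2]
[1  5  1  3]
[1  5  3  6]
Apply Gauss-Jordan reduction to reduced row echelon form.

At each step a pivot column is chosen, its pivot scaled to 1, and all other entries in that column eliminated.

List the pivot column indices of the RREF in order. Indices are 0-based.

[1] R0 /= 3  ⇒  (1, 1, 3, 1)
     R1 -= 3·R0  ⇒  (0, 4, 5, 6)
     R2 -= 1·R0  ⇒  (0, 4, 5, 2)
     R3 -= 1·R0  ⇒  (0, 4, 0, 5)
[2] R1 /= 4  ⇒  (0, 1, 3, 5)
     R0 -= 1·R1  ⇒  (1, 0, 0, 3)
     R2 -= 4·R1  ⇒  (0, 0, 0, 3)
     R3 -= 4·R1  ⇒  (0, 0, 2, 6)
[3] R2 <-> R3
[3] R2 /= 2  ⇒  (0, 0, 1, 3)
     R1 -= 3·R2  ⇒  (0, 1, 0, 3)
[4] R3 /= 3  ⇒  (0, 0, 0, 1)
     R0 -= 3·R3  ⇒  (1, 0, 0, 0)
     R1 -= 3·R3  ⇒  (0, 1, 0, 0)
     R2 -= 3·R3  ⇒  (0, 0, 1, 0)

pivot columns: 0, 1, 2, 3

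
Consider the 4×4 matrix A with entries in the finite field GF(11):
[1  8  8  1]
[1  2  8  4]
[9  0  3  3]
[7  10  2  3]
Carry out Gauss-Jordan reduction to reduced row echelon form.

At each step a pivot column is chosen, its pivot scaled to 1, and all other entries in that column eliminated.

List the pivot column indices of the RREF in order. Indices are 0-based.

[1] R0 /= 1  ⇒  (1, 8, 8, 1)
     R1 -= 1·R0  ⇒  (0, 5, 0, 3)
     R2 -= 9·R0  ⇒  (0, 5, 8, 5)
     R3 -= 7·R0  ⇒  (0, 9, 1, 7)
[2] R1 /= 5  ⇒  (0, 1, 0, 5)
     R0 -= 8·R1  ⇒  (1, 0, 8, 5)
     R2 -= 5·R1  ⇒  (0, 0, 8, 2)
     R3 -= 9·R1  ⇒  (0, 0, 1, 6)
[3] R2 /= 8  ⇒  (0, 0, 1, 3)
     R0 -= 8·R2  ⇒  (1, 0, 0, 3)
     R3 -= 1·R2  ⇒  (0, 0, 0, 3)
[4] R3 /= 3  ⇒  (0, 0, 0, 1)
     R0 -= 3·R3  ⇒  (1, 0, 0, 0)
     R1 -= 5·R3  ⇒  (0, 1, 0, 0)
     R2 -= 3·R3  ⇒  (0, 0, 1, 0)

pivot columns: 0, 1, 2, 3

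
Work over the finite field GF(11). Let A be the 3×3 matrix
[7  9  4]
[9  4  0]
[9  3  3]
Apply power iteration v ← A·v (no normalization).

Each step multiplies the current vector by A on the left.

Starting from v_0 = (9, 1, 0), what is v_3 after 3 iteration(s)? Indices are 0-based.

v_3 = (8, 5, 7)

v_0 = (9, 1, 0).
v_1 = A·v_0 = (6, 8, 7).
v_2 = A·v_1 = (10, 9, 0).
v_3 = A·v_2 = (8, 5, 7).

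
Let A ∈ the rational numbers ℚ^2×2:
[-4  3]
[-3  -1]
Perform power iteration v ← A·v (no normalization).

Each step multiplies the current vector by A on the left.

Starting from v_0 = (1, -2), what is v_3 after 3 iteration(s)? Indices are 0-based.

v_0 = (1, -2).
v_1 = A·v_0 = (-10, -1).
v_2 = A·v_1 = (37, 31).
v_3 = A·v_2 = (-55, -142).

v_3 = (-55, -142)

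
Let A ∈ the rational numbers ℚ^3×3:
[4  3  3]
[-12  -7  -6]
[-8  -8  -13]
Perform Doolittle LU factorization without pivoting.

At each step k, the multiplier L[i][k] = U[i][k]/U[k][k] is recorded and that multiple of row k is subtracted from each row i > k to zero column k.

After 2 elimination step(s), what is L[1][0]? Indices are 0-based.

L[1][0] = -3

Step 1: pivot at (0,0) is 4.
  row1 ← row1 − (-3)·row0  ⇒  L[1][0]=-3, U row1=(0, 2, 3)
  row2 ← row2 − (-2)·row0  ⇒  L[2][0]=-2, U row2=(0, -2, -7)
Step 2: pivot at (1,1) is 2.
  row2 ← row2 − (-1)·row1  ⇒  L[2][1]=-1, U row2=(0, 0, -4)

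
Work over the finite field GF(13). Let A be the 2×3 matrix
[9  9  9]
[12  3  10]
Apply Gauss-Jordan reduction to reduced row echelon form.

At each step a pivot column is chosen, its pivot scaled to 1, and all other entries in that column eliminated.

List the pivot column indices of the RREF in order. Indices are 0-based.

[1] R0 /= 9  ⇒  (1, 1, 1)
     R1 -= 12·R0  ⇒  (0, 4, 11)
[2] R1 /= 4  ⇒  (0, 1, 6)
     R0 -= 1·R1  ⇒  (1, 0, 8)

pivot columns: 0, 1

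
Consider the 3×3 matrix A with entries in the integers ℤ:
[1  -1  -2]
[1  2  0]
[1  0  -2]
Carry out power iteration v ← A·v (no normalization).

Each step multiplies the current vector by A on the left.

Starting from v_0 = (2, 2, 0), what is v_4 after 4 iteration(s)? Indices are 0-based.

v_4 = (-24, 14, -10)

v_0 = (2, 2, 0).
v_1 = A·v_0 = (0, 6, 2).
v_2 = A·v_1 = (-10, 12, -4).
v_3 = A·v_2 = (-14, 14, -2).
v_4 = A·v_3 = (-24, 14, -10).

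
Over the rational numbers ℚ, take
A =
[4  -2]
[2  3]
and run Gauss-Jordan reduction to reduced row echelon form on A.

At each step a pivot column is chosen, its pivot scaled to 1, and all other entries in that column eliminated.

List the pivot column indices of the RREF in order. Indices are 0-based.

step 1: normalize row 0 (÷4) = (1, -1/2)
  row 1: subtract 2×row0 = (0, 4)
step 2: normalize row 1 (÷4) = (0, 1)
  row 0: subtract -1/2×row1 = (1, 0)

pivot columns: 0, 1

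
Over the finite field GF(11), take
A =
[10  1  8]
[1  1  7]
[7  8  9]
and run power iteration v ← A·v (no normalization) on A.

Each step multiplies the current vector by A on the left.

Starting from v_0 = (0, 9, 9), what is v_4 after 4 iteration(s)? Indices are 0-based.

v_0 = (0, 9, 9).
v_1 = A·v_0 = (4, 6, 10).
v_2 = A·v_1 = (5, 3, 1).
v_3 = A·v_2 = (6, 4, 2).
v_4 = A·v_3 = (3, 2, 4).

v_4 = (3, 2, 4)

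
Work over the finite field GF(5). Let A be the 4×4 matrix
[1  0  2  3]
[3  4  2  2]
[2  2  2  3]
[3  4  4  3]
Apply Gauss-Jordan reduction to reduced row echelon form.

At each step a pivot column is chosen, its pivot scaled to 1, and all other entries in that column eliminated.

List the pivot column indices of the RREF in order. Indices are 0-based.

[1] R0 /= 1  ⇒  (1, 0, 2, 3)
     R1 -= 3·R0  ⇒  (0, 4, 1, 3)
     R2 -= 2·R0  ⇒  (0, 2, 3, 2)
     R3 -= 3·R0  ⇒  (0, 4, 3, 4)
[2] R1 /= 4  ⇒  (0, 1, 4, 2)
     R2 -= 2·R1  ⇒  (0, 0, 0, 3)
     R3 -= 4·R1  ⇒  (0, 0, 2, 1)
[3] R2 <-> R3
[3] R2 /= 2  ⇒  (0, 0, 1, 3)
     R0 -= 2·R2  ⇒  (1, 0, 0, 2)
     R1 -= 4·R2  ⇒  (0, 1, 0, 0)
[4] R3 /= 3  ⇒  (0, 0, 0, 1)
     R0 -= 2·R3  ⇒  (1, 0, 0, 0)
     R2 -= 3·R3  ⇒  (0, 0, 1, 0)

pivot columns: 0, 1, 2, 3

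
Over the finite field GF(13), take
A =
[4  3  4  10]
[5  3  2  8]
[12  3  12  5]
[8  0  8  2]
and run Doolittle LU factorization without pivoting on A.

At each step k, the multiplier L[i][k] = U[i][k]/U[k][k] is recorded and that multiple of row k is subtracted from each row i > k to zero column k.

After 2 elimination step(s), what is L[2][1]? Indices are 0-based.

k=0: U[0][0]=4
  eliminate (1,0): mult=11, new row 1: (0, 9, 10, 2); set L[1][0]=11
  eliminate (2,0): mult=3, new row 2: (0, 7, 0, 1); set L[2][0]=3
  eliminate (3,0): mult=2, new row 3: (0, 7, 0, 8); set L[3][0]=2
k=1: U[1][1]=9
  eliminate (2,1): mult=8, new row 2: (0, 0, 11, 11); set L[2][1]=8
  eliminate (3,1): mult=8, new row 3: (0, 0, 11, 5); set L[3][1]=8

L[2][1] = 8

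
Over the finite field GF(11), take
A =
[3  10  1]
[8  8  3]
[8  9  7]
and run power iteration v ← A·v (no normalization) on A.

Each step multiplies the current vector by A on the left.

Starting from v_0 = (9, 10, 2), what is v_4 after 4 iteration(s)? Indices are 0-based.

v_0 = (9, 10, 2).
v_1 = A·v_0 = (8, 4, 0).
v_2 = A·v_1 = (9, 8, 1).
v_3 = A·v_2 = (9, 7, 8).
v_4 = A·v_3 = (6, 9, 4).

v_4 = (6, 9, 4)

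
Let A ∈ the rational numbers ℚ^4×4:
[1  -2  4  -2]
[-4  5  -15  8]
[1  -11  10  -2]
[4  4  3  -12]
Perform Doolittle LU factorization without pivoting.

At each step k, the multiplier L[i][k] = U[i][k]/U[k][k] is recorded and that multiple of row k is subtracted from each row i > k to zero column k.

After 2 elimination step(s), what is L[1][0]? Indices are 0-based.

k=0: U[0][0]=1
  eliminate (1,0): mult=-4, new row 1: (0, -3, 1, 0); set L[1][0]=-4
  eliminate (2,0): mult=1, new row 2: (0, -9, 6, 0); set L[2][0]=1
  eliminate (3,0): mult=4, new row 3: (0, 12, -13, -4); set L[3][0]=4
k=1: U[1][1]=-3
  eliminate (2,1): mult=3, new row 2: (0, 0, 3, 0); set L[2][1]=3
  eliminate (3,1): mult=-4, new row 3: (0, 0, -9, -4); set L[3][1]=-4

L[1][0] = -4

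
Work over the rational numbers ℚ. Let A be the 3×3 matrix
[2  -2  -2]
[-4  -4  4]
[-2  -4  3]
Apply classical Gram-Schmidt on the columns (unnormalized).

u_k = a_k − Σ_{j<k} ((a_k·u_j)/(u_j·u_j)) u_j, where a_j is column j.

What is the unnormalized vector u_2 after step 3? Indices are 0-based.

u_2 = (-8/29, -12/29, 16/29)

Step 1: u_0 = a_0 = (2, -4, -2).
Step 2: u_1 = a_1 − (5/6)·u_0 = (-11/3, -2/3, -7/3).
Step 3: u_2 = a_2 − (-13/12)·u_0 − (-7/58)·u_1 = (-8/29, -12/29, 16/29).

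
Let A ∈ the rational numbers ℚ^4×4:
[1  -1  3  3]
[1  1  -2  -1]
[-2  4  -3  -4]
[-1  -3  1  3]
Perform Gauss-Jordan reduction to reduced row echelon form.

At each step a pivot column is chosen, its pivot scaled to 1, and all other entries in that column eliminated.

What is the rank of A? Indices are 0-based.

pivot(0,0)=1: scale R0 → (1, -1, 3, 3)
  clear (1,0): R1 −= (1)R0 → (0, 2, -5, -4)
  clear (2,0): R2 −= (-2)R0 → (0, 2, 3, 2)
  clear (3,0): R3 −= (-1)R0 → (0, -4, 4, 6)
pivot(1,1)=2: scale R1 → (0, 1, -5/2, -2)
  clear (0,1): R0 −= (-1)R1 → (1, 0, 1/2, 1)
  clear (2,1): R2 −= (2)R1 → (0, 0, 8, 6)
  clear (3,1): R3 −= (-4)R1 → (0, 0, -6, -2)
pivot(2,2)=8: scale R2 → (0, 0, 1, 3/4)
  clear (0,2): R0 −= (1/2)R2 → (1, 0, 0, 5/8)
  clear (1,2): R1 −= (-5/2)R2 → (0, 1, 0, -1/8)
  clear (3,2): R3 −= (-6)R2 → (0, 0, 0, 5/2)
pivot(3,3)=5/2: scale R3 → (0, 0, 0, 1)
  clear (0,3): R0 −= (5/8)R3 → (1, 0, 0, 0)
  clear (1,3): R1 −= (-1/8)R3 → (0, 1, 0, 0)
  clear (2,3): R2 −= (3/4)R3 → (0, 0, 1, 0)

rank = 4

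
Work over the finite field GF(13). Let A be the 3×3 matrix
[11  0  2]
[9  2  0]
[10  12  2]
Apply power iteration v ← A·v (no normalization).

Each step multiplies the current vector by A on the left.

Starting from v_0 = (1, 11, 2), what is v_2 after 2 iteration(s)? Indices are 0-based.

v_0 = (1, 11, 2).
v_1 = A·v_0 = (2, 5, 3).
v_2 = A·v_1 = (2, 2, 8).

v_2 = (2, 2, 8)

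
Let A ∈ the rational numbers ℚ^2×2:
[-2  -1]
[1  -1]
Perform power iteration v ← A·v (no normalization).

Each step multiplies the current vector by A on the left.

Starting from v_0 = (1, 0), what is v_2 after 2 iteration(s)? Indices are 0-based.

v_2 = (3, -3)

v_0 = (1, 0).
v_1 = A·v_0 = (-2, 1).
v_2 = A·v_1 = (3, -3).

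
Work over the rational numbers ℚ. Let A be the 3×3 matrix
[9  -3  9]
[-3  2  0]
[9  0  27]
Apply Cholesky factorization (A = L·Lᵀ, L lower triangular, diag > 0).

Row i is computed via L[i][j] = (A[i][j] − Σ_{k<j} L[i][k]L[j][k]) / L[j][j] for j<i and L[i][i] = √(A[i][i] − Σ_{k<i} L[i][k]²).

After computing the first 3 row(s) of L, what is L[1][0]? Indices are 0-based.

L[1][0] = -1

Step 1: L[0][0] = √(9) = 3.
  L[1][0] = (-3) / L[0][0] = -1.
Step 2: L[1][1] = √(1) = 1.
  L[2][0] = (9) / L[0][0] = 3.
  L[2][1] = (3) / L[1][1] = 3.
Step 3: L[2][2] = √(9) = 3.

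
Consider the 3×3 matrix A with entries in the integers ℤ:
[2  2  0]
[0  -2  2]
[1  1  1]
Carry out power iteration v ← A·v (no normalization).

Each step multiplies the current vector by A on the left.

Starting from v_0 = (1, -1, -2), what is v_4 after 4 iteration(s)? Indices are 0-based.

v_4 = (-32, 0, -24)

v_0 = (1, -1, -2).
v_1 = A·v_0 = (0, -2, -2).
v_2 = A·v_1 = (-4, 0, -4).
v_3 = A·v_2 = (-8, -8, -8).
v_4 = A·v_3 = (-32, 0, -24).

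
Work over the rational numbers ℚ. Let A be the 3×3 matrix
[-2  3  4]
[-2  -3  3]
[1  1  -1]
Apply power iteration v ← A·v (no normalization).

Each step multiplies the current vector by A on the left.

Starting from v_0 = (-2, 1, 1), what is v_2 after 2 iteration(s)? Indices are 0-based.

v_0 = (-2, 1, 1).
v_1 = A·v_0 = (11, 4, -2).
v_2 = A·v_1 = (-18, -40, 17).

v_2 = (-18, -40, 17)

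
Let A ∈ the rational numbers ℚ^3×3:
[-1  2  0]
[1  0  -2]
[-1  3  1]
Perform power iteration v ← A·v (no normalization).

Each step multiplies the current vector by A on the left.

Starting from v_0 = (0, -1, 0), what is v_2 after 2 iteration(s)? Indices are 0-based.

v_2 = (2, 4, -1)

v_0 = (0, -1, 0).
v_1 = A·v_0 = (-2, 0, -3).
v_2 = A·v_1 = (2, 4, -1).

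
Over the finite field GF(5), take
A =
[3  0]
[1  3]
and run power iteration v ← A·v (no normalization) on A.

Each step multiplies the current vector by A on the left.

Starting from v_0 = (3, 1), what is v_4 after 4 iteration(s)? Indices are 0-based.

v_4 = (3, 0)

v_0 = (3, 1).
v_1 = A·v_0 = (4, 1).
v_2 = A·v_1 = (2, 2).
v_3 = A·v_2 = (1, 3).
v_4 = A·v_3 = (3, 0).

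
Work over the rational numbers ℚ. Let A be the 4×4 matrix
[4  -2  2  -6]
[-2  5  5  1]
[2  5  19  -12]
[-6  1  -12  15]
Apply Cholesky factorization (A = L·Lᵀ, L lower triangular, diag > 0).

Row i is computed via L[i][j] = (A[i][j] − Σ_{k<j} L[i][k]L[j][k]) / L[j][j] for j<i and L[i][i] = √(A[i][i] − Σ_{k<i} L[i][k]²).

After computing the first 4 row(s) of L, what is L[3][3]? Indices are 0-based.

L[3][3] = 1

Step 1: L[0][0] = √(4) = 2.
  L[1][0] = (-2) / L[0][0] = -1.
Step 2: L[1][1] = √(4) = 2.
  L[2][0] = (2) / L[0][0] = 1.
  L[2][1] = (6) / L[1][1] = 3.
Step 3: L[2][2] = √(9) = 3.
  L[3][0] = (-6) / L[0][0] = -3.
  L[3][1] = (-2) / L[1][1] = -1.
  L[3][2] = (-6) / L[2][2] = -2.
Step 4: L[3][3] = √(1) = 1.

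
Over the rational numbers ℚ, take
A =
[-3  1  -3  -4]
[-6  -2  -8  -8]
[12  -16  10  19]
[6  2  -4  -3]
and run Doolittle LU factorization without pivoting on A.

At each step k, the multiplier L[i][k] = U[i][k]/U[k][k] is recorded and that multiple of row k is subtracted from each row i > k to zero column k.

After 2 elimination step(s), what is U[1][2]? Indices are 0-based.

U[1][2] = -2

Step 1: pivot at (0,0) is -3.
  row1 ← row1 − (2)·row0  ⇒  L[1][0]=2, U row1=(0, -4, -2, 0)
  row2 ← row2 − (-4)·row0  ⇒  L[2][0]=-4, U row2=(0, -12, -2, 3)
  row3 ← row3 − (-2)·row0  ⇒  L[3][0]=-2, U row3=(0, 4, -10, -11)
Step 2: pivot at (1,1) is -4.
  row2 ← row2 − (3)·row1  ⇒  L[2][1]=3, U row2=(0, 0, 4, 3)
  row3 ← row3 − (-1)·row1  ⇒  L[3][1]=-1, U row3=(0, 0, -12, -11)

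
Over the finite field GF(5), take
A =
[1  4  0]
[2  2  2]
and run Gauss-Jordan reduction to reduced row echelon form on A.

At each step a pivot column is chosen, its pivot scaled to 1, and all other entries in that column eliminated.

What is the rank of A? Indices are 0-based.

[1] R0 /= 1  ⇒  (1, 4, 0)
     R1 -= 2·R0  ⇒  (0, 4, 2)
[2] R1 /= 4  ⇒  (0, 1, 3)
     R0 -= 4·R1  ⇒  (1, 0, 3)

rank = 2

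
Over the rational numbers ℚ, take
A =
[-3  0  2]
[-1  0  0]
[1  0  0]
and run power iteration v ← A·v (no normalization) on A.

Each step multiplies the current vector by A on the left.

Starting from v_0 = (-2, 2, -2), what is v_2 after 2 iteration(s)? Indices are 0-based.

v_2 = (-10, -2, 2)

v_0 = (-2, 2, -2).
v_1 = A·v_0 = (2, 2, -2).
v_2 = A·v_1 = (-10, -2, 2).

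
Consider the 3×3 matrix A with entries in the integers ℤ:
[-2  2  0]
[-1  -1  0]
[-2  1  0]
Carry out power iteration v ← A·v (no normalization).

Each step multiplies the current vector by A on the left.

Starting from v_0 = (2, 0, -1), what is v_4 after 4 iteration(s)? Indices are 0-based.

v_4 = (-28, 6, -18)

v_0 = (2, 0, -1).
v_1 = A·v_0 = (-4, -2, -4).
v_2 = A·v_1 = (4, 6, 6).
v_3 = A·v_2 = (4, -10, -2).
v_4 = A·v_3 = (-28, 6, -18).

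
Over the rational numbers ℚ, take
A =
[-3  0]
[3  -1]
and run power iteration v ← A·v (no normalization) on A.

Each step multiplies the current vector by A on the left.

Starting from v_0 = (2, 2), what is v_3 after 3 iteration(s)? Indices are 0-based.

v_0 = (2, 2).
v_1 = A·v_0 = (-6, 4).
v_2 = A·v_1 = (18, -22).
v_3 = A·v_2 = (-54, 76).

v_3 = (-54, 76)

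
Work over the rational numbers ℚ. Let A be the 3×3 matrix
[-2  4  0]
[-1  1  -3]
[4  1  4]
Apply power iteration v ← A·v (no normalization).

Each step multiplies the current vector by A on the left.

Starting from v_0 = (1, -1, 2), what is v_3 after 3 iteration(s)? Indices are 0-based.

v_0 = (1, -1, 2).
v_1 = A·v_0 = (-6, -8, 11).
v_2 = A·v_1 = (-20, -35, 12).
v_3 = A·v_2 = (-100, -51, -67).

v_3 = (-100, -51, -67)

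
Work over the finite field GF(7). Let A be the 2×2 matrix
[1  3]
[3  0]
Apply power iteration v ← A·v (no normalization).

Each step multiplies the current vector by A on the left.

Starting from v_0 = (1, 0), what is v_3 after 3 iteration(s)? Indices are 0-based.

v_0 = (1, 0).
v_1 = A·v_0 = (1, 3).
v_2 = A·v_1 = (3, 3).
v_3 = A·v_2 = (5, 2).

v_3 = (5, 2)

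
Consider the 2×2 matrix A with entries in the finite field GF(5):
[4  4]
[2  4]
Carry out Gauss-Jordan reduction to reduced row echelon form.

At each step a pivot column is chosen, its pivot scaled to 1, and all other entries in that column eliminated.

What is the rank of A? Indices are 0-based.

rank = 2

step 1: normalize row 0 (÷4) = (1, 1)
  row 1: subtract 2×row0 = (0, 2)
step 2: normalize row 1 (÷2) = (0, 1)
  row 0: subtract 1×row1 = (1, 0)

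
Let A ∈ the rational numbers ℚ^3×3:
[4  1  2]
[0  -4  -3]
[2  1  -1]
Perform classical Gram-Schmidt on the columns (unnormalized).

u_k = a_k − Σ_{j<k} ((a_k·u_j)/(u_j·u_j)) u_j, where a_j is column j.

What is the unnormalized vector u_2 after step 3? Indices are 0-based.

u_2 = (76/81, -19/81, -152/81)

Step 1: u_0 = a_0 = (4, 0, 2).
Step 2: u_1 = a_1 − (3/10)·u_0 = (-1/5, -4, 2/5).
Step 3: u_2 = a_2 − (3/10)·u_0 − (56/81)·u_1 = (76/81, -19/81, -152/81).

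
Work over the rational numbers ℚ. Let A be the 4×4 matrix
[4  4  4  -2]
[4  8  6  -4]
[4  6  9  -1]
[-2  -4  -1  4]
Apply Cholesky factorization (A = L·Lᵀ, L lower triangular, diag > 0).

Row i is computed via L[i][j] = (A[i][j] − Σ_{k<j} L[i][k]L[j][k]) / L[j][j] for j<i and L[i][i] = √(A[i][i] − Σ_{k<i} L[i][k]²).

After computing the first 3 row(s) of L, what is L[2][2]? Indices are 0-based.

Step 1: L[0][0] = √(4) = 2.
  L[1][0] = (4) / L[0][0] = 2.
Step 2: L[1][1] = √(4) = 2.
  L[2][0] = (4) / L[0][0] = 2.
  L[2][1] = (2) / L[1][1] = 1.
Step 3: L[2][2] = √(4) = 2.

L[2][2] = 2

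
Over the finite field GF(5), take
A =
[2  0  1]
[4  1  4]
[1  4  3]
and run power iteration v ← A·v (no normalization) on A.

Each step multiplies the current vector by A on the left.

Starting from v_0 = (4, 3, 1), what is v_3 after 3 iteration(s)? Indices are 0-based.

v_3 = (2, 0, 1)

v_0 = (4, 3, 1).
v_1 = A·v_0 = (4, 3, 4).
v_2 = A·v_1 = (2, 0, 3).
v_3 = A·v_2 = (2, 0, 1).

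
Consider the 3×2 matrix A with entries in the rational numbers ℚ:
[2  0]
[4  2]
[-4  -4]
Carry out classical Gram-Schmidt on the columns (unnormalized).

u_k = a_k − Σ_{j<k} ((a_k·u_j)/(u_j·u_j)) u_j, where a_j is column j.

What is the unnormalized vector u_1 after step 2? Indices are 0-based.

Step 1: u_0 = a_0 = (2, 4, -4).
Step 2: u_1 = a_1 − (2/3)·u_0 = (-4/3, -2/3, -4/3).

u_1 = (-4/3, -2/3, -4/3)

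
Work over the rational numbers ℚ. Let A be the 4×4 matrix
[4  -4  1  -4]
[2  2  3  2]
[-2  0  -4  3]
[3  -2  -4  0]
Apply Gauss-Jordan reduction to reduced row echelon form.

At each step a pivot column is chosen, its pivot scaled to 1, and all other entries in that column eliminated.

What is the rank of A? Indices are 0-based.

rank = 4

pivot(0,0)=4: scale R0 → (1, -1, 1/4, -1)
  clear (1,0): R1 −= (2)R0 → (0, 4, 5/2, 4)
  clear (2,0): R2 −= (-2)R0 → (0, -2, -7/2, 1)
  clear (3,0): R3 −= (3)R0 → (0, 1, -19/4, 3)
pivot(1,1)=4: scale R1 → (0, 1, 5/8, 1)
  clear (0,1): R0 −= (-1)R1 → (1, 0, 7/8, 0)
  clear (2,1): R2 −= (-2)R1 → (0, 0, -9/4, 3)
  clear (3,1): R3 −= (1)R1 → (0, 0, -43/8, 2)
pivot(2,2)=-9/4: scale R2 → (0, 0, 1, -4/3)
  clear (0,2): R0 −= (7/8)R2 → (1, 0, 0, 7/6)
  clear (1,2): R1 −= (5/8)R2 → (0, 1, 0, 11/6)
  clear (3,2): R3 −= (-43/8)R2 → (0, 0, 0, -31/6)
pivot(3,3)=-31/6: scale R3 → (0, 0, 0, 1)
  clear (0,3): R0 −= (7/6)R3 → (1, 0, 0, 0)
  clear (1,3): R1 −= (11/6)R3 → (0, 1, 0, 0)
  clear (2,3): R2 −= (-4/3)R3 → (0, 0, 1, 0)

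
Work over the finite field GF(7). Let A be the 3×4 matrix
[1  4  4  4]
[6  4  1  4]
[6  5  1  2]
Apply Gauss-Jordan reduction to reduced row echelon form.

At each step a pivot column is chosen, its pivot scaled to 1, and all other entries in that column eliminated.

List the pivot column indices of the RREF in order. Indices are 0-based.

pivot(0,0)=1: scale R0 → (1, 4, 4, 4)
  clear (1,0): R1 −= (6)R0 → (0, 1, 5, 1)
  clear (2,0): R2 −= (6)R0 → (0, 2, 5, 6)
pivot(1,1)=1: scale R1 → (0, 1, 5, 1)
  clear (0,1): R0 −= (4)R1 → (1, 0, 5, 0)
  clear (2,1): R2 −= (2)R1 → (0, 0, 2, 4)
pivot(2,2)=2: scale R2 → (0, 0, 1, 2)
  clear (0,2): R0 −= (5)R2 → (1, 0, 0, 4)
  clear (1,2): R1 −= (5)R2 → (0, 1, 0, 5)

pivot columns: 0, 1, 2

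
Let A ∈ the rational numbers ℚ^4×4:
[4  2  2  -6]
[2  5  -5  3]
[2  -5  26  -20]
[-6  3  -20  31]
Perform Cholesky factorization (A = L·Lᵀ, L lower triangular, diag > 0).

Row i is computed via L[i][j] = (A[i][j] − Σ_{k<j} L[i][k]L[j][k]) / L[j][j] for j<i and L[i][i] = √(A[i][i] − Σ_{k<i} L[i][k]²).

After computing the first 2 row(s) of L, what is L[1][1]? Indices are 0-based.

L[1][1] = 2

Step 1: L[0][0] = √(4) = 2.
  L[1][0] = (2) / L[0][0] = 1.
Step 2: L[1][1] = √(4) = 2.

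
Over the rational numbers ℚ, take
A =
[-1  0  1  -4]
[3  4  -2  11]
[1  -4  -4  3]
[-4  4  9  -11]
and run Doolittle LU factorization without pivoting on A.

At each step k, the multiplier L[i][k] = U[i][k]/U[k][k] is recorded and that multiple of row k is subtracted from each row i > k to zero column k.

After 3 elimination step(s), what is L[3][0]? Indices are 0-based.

[col 0] pivot -1
  R1 -= -3*R0 → (0, 4, 1, -1)  (L[1][0] := -3)
  R2 -= -1*R0 → (0, -4, -3, -1)  (L[2][0] := -1)
  R3 -= 4*R0 → (0, 4, 5, 5)  (L[3][0] := 4)
[col 1] pivot 4
  R2 -= -1*R1 → (0, 0, -2, -2)  (L[2][1] := -1)
  R3 -= 1*R1 → (0, 0, 4, 6)  (L[3][1] := 1)
[col 2] pivot -2
  R3 -= -2*R2 → (0, 0, 0, 2)  (L[3][2] := -2)

L[3][0] = 4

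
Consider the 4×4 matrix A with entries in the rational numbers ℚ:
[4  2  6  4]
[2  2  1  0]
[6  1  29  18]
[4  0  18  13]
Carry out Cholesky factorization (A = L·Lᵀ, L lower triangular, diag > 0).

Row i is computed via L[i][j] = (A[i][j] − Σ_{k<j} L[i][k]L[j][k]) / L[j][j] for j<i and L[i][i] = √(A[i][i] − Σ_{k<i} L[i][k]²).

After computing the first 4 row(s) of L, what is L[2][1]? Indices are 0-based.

Step 1: L[0][0] = √(4) = 2.
  L[1][0] = (2) / L[0][0] = 1.
Step 2: L[1][1] = √(1) = 1.
  L[2][0] = (6) / L[0][0] = 3.
  L[2][1] = (-2) / L[1][1] = -2.
Step 3: L[2][2] = √(16) = 4.
  L[3][0] = (4) / L[0][0] = 2.
  L[3][1] = (-2) / L[1][1] = -2.
  L[3][2] = (8) / L[2][2] = 2.
Step 4: L[3][3] = √(1) = 1.

L[2][1] = -2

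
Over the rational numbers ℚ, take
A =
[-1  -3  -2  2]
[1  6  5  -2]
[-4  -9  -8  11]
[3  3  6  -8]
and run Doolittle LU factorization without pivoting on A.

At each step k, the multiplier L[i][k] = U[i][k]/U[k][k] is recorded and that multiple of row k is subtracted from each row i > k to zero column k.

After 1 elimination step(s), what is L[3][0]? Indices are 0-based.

k=0: U[0][0]=-1
  eliminate (1,0): mult=-1, new row 1: (0, 3, 3, 0); set L[1][0]=-1
  eliminate (2,0): mult=4, new row 2: (0, 3, 0, 3); set L[2][0]=4
  eliminate (3,0): mult=-3, new row 3: (0, -6, 0, -2); set L[3][0]=-3

L[3][0] = -3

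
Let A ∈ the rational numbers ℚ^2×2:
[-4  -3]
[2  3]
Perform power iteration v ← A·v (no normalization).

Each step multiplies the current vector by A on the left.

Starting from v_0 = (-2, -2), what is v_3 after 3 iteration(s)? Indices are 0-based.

v_3 = (110, -58)

v_0 = (-2, -2).
v_1 = A·v_0 = (14, -10).
v_2 = A·v_1 = (-26, -2).
v_3 = A·v_2 = (110, -58).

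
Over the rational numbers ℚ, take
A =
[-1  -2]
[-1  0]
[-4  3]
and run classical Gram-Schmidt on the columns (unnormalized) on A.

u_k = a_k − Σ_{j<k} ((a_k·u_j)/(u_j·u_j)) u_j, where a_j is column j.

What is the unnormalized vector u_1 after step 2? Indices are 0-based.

u_1 = (-23/9, -5/9, 7/9)

Step 1: u_0 = a_0 = (-1, -1, -4).
Step 2: u_1 = a_1 − (-5/9)·u_0 = (-23/9, -5/9, 7/9).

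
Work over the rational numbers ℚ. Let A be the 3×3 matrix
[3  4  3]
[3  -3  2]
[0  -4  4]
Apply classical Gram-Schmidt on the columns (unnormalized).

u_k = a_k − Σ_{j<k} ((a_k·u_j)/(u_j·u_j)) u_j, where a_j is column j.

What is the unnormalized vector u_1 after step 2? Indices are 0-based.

u_1 = (7/2, -7/2, -4)

Step 1: u_0 = a_0 = (3, 3, 0).
Step 2: u_1 = a_1 − (1/6)·u_0 = (7/2, -7/2, -4).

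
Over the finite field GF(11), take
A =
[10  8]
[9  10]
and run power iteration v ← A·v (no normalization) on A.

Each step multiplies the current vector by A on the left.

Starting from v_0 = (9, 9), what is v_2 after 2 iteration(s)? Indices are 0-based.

v_2 = (7, 0)

v_0 = (9, 9).
v_1 = A·v_0 = (8, 6).
v_2 = A·v_1 = (7, 0).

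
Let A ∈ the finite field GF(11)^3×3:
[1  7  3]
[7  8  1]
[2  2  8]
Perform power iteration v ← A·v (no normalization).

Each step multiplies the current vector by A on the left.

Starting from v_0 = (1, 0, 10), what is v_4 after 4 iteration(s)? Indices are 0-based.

v_4 = (0, 2, 3)

v_0 = (1, 0, 10).
v_1 = A·v_0 = (9, 6, 5).
v_2 = A·v_1 = (0, 6, 4).
v_3 = A·v_2 = (10, 8, 0).
v_4 = A·v_3 = (0, 2, 3).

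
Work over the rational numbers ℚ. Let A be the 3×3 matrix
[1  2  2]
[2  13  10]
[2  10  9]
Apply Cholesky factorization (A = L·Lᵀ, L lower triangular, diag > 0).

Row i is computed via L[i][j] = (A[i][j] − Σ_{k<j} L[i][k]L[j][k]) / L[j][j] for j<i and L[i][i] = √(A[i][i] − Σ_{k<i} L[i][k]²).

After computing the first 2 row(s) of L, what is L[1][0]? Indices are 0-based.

Step 1: L[0][0] = √(1) = 1.
  L[1][0] = (2) / L[0][0] = 2.
Step 2: L[1][1] = √(9) = 3.

L[1][0] = 2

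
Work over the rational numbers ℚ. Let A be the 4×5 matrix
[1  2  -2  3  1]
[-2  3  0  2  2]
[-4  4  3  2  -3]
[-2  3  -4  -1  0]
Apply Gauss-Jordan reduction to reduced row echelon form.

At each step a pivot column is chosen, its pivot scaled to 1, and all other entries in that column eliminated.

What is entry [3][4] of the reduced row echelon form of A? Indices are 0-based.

M[3][4] = 190/31

pivot(0,0)=1: scale R0 → (1, 2, -2, 3, 1)
  clear (1,0): R1 −= (-2)R0 → (0, 7, -4, 8, 4)
  clear (2,0): R2 −= (-4)R0 → (0, 12, -5, 14, 1)
  clear (3,0): R3 −= (-2)R0 → (0, 7, -8, 5, 2)
pivot(1,1)=7: scale R1 → (0, 1, -4/7, 8/7, 4/7)
  clear (0,1): R0 −= (2)R1 → (1, 0, -6/7, 5/7, -1/7)
  clear (2,1): R2 −= (12)R1 → (0, 0, 13/7, 2/7, -41/7)
  clear (3,1): R3 −= (7)R1 → (0, 0, -4, -3, -2)
pivot(2,2)=13/7: scale R2 → (0, 0, 1, 2/13, -41/13)
  clear (0,2): R0 −= (-6/7)R2 → (1, 0, 0, 11/13, -37/13)
  clear (1,2): R1 −= (-4/7)R2 → (0, 1, 0, 16/13, -16/13)
  clear (3,2): R3 −= (-4)R2 → (0, 0, 0, -31/13, -190/13)
pivot(3,3)=-31/13: scale R3 → (0, 0, 0, 1, 190/31)
  clear (0,3): R0 −= (11/13)R3 → (1, 0, 0, 0, -249/31)
  clear (1,3): R1 −= (16/13)R3 → (0, 1, 0, 0, -272/31)
  clear (2,3): R2 −= (2/13)R3 → (0, 0, 1, 0, -127/31)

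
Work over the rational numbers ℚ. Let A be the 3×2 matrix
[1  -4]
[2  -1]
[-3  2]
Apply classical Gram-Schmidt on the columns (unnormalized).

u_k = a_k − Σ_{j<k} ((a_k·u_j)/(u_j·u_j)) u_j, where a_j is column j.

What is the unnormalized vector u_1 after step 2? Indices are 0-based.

u_1 = (-22/7, 5/7, -4/7)

Step 1: u_0 = a_0 = (1, 2, -3).
Step 2: u_1 = a_1 − (-6/7)·u_0 = (-22/7, 5/7, -4/7).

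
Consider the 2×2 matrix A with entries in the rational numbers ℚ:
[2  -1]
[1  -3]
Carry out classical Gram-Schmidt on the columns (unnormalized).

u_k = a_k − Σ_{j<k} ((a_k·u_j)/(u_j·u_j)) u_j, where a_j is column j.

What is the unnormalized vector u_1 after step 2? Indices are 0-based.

u_1 = (1, -2)

Step 1: u_0 = a_0 = (2, 1).
Step 2: u_1 = a_1 − (-1)·u_0 = (1, -2).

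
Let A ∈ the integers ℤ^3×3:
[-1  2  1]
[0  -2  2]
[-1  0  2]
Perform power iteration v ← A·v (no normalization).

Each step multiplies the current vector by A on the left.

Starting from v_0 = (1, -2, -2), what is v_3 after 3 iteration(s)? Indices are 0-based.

v_0 = (1, -2, -2).
v_1 = A·v_0 = (-7, 0, -5).
v_2 = A·v_1 = (2, -10, -3).
v_3 = A·v_2 = (-25, 14, -8).

v_3 = (-25, 14, -8)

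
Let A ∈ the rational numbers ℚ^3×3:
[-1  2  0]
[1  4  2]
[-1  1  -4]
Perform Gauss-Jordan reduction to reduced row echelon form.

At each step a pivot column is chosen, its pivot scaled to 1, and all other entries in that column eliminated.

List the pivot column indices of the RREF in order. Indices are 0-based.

pivot columns: 0, 1, 2

step 1: normalize row 0 (÷-1) = (1, -2, 0)
  row 1: subtract 1×row0 = (0, 6, 2)
  row 2: subtract -1×row0 = (0, -1, -4)
step 2: normalize row 1 (÷6) = (0, 1, 1/3)
  row 0: subtract -2×row1 = (1, 0, 2/3)
  row 2: subtract -1×row1 = (0, 0, -11/3)
step 3: normalize row 2 (÷-11/3) = (0, 0, 1)
  row 0: subtract 2/3×row2 = (1, 0, 0)
  row 1: subtract 1/3×row2 = (0, 1, 0)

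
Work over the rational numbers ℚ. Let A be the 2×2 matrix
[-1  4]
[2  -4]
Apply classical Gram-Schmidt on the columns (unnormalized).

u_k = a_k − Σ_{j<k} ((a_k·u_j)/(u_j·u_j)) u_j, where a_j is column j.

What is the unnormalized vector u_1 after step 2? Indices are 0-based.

Step 1: u_0 = a_0 = (-1, 2).
Step 2: u_1 = a_1 − (-12/5)·u_0 = (8/5, 4/5).

u_1 = (8/5, 4/5)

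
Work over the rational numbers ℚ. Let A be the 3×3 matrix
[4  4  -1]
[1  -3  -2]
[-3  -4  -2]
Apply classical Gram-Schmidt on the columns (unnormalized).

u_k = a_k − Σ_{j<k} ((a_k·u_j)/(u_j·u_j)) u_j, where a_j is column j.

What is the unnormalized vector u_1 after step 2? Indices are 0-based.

u_1 = (2/13, -103/26, -29/26)

Step 1: u_0 = a_0 = (4, 1, -3).
Step 2: u_1 = a_1 − (25/26)·u_0 = (2/13, -103/26, -29/26).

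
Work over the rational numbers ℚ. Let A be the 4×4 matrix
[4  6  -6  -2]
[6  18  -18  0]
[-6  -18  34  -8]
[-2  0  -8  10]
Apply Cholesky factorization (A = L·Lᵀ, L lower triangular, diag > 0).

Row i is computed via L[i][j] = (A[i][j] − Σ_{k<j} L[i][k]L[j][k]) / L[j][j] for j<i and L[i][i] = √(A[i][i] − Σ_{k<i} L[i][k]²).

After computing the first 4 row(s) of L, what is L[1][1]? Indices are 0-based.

L[1][1] = 3

Step 1: L[0][0] = √(4) = 2.
  L[1][0] = (6) / L[0][0] = 3.
Step 2: L[1][1] = √(9) = 3.
  L[2][0] = (-6) / L[0][0] = -3.
  L[2][1] = (-9) / L[1][1] = -3.
Step 3: L[2][2] = √(16) = 4.
  L[3][0] = (-2) / L[0][0] = -1.
  L[3][1] = (3) / L[1][1] = 1.
  L[3][2] = (-8) / L[2][2] = -2.
Step 4: L[3][3] = √(4) = 2.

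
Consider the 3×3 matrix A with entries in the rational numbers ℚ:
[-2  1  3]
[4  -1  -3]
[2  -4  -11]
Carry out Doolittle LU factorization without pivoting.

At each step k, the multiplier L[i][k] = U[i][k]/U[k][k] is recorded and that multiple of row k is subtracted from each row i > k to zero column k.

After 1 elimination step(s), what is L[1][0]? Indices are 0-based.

L[1][0] = -2

k=0: U[0][0]=-2
  eliminate (1,0): mult=-2, new row 1: (0, 1, 3); set L[1][0]=-2
  eliminate (2,0): mult=-1, new row 2: (0, -3, -8); set L[2][0]=-1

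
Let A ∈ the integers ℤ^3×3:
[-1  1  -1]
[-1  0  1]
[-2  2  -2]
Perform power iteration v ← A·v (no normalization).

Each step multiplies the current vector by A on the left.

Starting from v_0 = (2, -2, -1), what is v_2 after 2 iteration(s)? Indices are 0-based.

v_0 = (2, -2, -1).
v_1 = A·v_0 = (-3, -3, -6).
v_2 = A·v_1 = (6, -3, 12).

v_2 = (6, -3, 12)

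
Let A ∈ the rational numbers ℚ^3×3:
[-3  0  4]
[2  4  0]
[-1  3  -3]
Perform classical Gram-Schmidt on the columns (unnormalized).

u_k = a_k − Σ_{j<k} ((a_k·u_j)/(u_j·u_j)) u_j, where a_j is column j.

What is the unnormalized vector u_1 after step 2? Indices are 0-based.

u_1 = (15/14, 23/7, 47/14)

Step 1: u_0 = a_0 = (-3, 2, -1).
Step 2: u_1 = a_1 − (5/14)·u_0 = (15/14, 23/7, 47/14).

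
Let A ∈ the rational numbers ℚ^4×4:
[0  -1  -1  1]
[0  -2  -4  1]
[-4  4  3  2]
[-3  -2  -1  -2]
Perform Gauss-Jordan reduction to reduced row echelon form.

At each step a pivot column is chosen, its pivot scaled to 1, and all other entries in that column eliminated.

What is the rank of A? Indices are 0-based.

pivot(0,0): swap R0↔R2
pivot(0,0)=-4: scale R0 → (1, -1, -3/4, -1/2)
  clear (3,0): R3 −= (-3)R0 → (0, -5, -13/4, -7/2)
pivot(1,1)=-2: scale R1 → (0, 1, 2, -1/2)
  clear (0,1): R0 −= (-1)R1 → (1, 0, 5/4, -1)
  clear (2,1): R2 −= (-1)R1 → (0, 0, 1, 1/2)
  clear (3,1): R3 −= (-5)R1 → (0, 0, 27/4, -6)
pivot(2,2)=1: scale R2 → (0, 0, 1, 1/2)
  clear (0,2): R0 −= (5/4)R2 → (1, 0, 0, -13/8)
  clear (1,2): R1 −= (2)R2 → (0, 1, 0, -3/2)
  clear (3,2): R3 −= (27/4)R2 → (0, 0, 0, -75/8)
pivot(3,3)=-75/8: scale R3 → (0, 0, 0, 1)
  clear (0,3): R0 −= (-13/8)R3 → (1, 0, 0, 0)
  clear (1,3): R1 −= (-3/2)R3 → (0, 1, 0, 0)
  clear (2,3): R2 −= (1/2)R3 → (0, 0, 1, 0)

rank = 4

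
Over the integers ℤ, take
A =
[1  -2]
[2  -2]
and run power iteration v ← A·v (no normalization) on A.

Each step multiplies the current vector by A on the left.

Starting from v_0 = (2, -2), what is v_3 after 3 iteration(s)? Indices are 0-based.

v_0 = (2, -2).
v_1 = A·v_0 = (6, 8).
v_2 = A·v_1 = (-10, -4).
v_3 = A·v_2 = (-2, -12).

v_3 = (-2, -12)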